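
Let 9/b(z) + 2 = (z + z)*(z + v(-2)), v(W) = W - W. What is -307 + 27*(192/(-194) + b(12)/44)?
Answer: -407333093/1220648 ≈ -333.70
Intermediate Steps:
v(W) = 0
b(z) = 9/(-2 + 2*z²) (b(z) = 9/(-2 + (z + z)*(z + 0)) = 9/(-2 + (2*z)*z) = 9/(-2 + 2*z²))
-307 + 27*(192/(-194) + b(12)/44) = -307 + 27*(192/(-194) + (9/(2*(-1 + 12²)))/44) = -307 + 27*(192*(-1/194) + (9/(2*(-1 + 144)))*(1/44)) = -307 + 27*(-96/97 + ((9/2)/143)*(1/44)) = -307 + 27*(-96/97 + ((9/2)*(1/143))*(1/44)) = -307 + 27*(-96/97 + (9/286)*(1/44)) = -307 + 27*(-96/97 + 9/12584) = -307 + 27*(-1207191/1220648) = -307 - 32594157/1220648 = -407333093/1220648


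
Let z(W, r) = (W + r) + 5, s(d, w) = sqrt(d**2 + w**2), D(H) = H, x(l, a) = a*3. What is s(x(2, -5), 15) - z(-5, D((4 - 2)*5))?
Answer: -10 + 15*sqrt(2) ≈ 11.213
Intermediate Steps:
x(l, a) = 3*a
z(W, r) = 5 + W + r
s(x(2, -5), 15) - z(-5, D((4 - 2)*5)) = sqrt((3*(-5))**2 + 15**2) - (5 - 5 + (4 - 2)*5) = sqrt((-15)**2 + 225) - (5 - 5 + 2*5) = sqrt(225 + 225) - (5 - 5 + 10) = sqrt(450) - 1*10 = 15*sqrt(2) - 10 = -10 + 15*sqrt(2)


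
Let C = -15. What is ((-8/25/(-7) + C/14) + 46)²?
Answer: 247779081/122500 ≈ 2022.7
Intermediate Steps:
((-8/25/(-7) + C/14) + 46)² = ((-8/25/(-7) - 15/14) + 46)² = ((-8*1/25*(-⅐) - 15*1/14) + 46)² = ((-8/25*(-⅐) - 15/14) + 46)² = ((8/175 - 15/14) + 46)² = (-359/350 + 46)² = (15741/350)² = 247779081/122500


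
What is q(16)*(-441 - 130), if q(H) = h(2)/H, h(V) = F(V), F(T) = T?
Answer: -571/8 ≈ -71.375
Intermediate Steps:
h(V) = V
q(H) = 2/H
q(16)*(-441 - 130) = (2/16)*(-441 - 130) = (2*(1/16))*(-571) = (⅛)*(-571) = -571/8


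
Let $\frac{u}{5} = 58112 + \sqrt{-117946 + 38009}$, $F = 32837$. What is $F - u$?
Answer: $-257723 - 65 i \sqrt{473} \approx -2.5772 \cdot 10^{5} - 1413.7 i$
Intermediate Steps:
$u = 290560 + 65 i \sqrt{473}$ ($u = 5 \left(58112 + \sqrt{-117946 + 38009}\right) = 5 \left(58112 + \sqrt{-79937}\right) = 5 \left(58112 + 13 i \sqrt{473}\right) = 290560 + 65 i \sqrt{473} \approx 2.9056 \cdot 10^{5} + 1413.7 i$)
$F - u = 32837 - \left(290560 + 65 i \sqrt{473}\right) = -257723 - 65 i \sqrt{473}$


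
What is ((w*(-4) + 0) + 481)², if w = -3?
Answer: 243049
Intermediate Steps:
((w*(-4) + 0) + 481)² = ((-3*(-4) + 0) + 481)² = ((12 + 0) + 481)² = (12 + 481)² = 493² = 243049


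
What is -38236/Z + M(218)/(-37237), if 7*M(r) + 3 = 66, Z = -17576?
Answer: 355908937/163619378 ≈ 2.1752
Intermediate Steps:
M(r) = 9 (M(r) = -3/7 + (1/7)*66 = -3/7 + 66/7 = 9)
-38236/Z + M(218)/(-37237) = -38236/(-17576) + 9/(-37237) = -38236*(-1/17576) + 9*(-1/37237) = 9559/4394 - 9/37237 = 355908937/163619378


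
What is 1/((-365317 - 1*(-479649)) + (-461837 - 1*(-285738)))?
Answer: -1/61767 ≈ -1.6190e-5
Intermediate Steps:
1/((-365317 - 1*(-479649)) + (-461837 - 1*(-285738))) = 1/((-365317 + 479649) + (-461837 + 285738)) = 1/(114332 - 176099) = 1/(-61767) = -1/61767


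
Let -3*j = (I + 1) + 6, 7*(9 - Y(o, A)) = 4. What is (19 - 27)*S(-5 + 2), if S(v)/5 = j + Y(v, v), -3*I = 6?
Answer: -5680/21 ≈ -270.48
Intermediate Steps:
I = -2 (I = -⅓*6 = -2)
Y(o, A) = 59/7 (Y(o, A) = 9 - ⅐*4 = 9 - 4/7 = 59/7)
j = -5/3 (j = -((-2 + 1) + 6)/3 = -(-1 + 6)/3 = -⅓*5 = -5/3 ≈ -1.6667)
S(v) = 710/21 (S(v) = 5*(-5/3 + 59/7) = 5*(142/21) = 710/21)
(19 - 27)*S(-5 + 2) = (19 - 27)*(710/21) = -8*710/21 = -5680/21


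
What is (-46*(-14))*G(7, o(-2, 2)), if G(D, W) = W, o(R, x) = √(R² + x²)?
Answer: 1288*√2 ≈ 1821.5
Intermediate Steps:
(-46*(-14))*G(7, o(-2, 2)) = (-46*(-14))*√((-2)² + 2²) = 644*√(4 + 4) = 644*√8 = 644*(2*√2) = 1288*√2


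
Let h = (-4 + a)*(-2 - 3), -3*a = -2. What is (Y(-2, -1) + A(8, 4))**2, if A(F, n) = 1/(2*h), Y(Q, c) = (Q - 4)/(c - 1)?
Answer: 91809/10000 ≈ 9.1809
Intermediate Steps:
a = 2/3 (a = -1/3*(-2) = 2/3 ≈ 0.66667)
h = 50/3 (h = (-4 + 2/3)*(-2 - 3) = -10/3*(-5) = 50/3 ≈ 16.667)
Y(Q, c) = (-4 + Q)/(-1 + c)
A(F, n) = 3/100 (A(F, n) = 1/(2*(50/3)) = 1/(100/3) = 3/100)
(Y(-2, -1) + A(8, 4))**2 = ((-4 - 2)/(-1 - 1) + 3/100)**2 = (-6/(-2) + 3/100)**2 = (-1/2*(-6) + 3/100)**2 = (3 + 3/100)**2 = (303/100)**2 = 91809/10000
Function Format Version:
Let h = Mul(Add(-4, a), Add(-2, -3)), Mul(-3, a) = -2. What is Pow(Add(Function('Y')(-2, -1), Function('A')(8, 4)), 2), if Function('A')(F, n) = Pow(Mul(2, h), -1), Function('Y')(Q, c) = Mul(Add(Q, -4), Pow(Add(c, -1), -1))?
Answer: Rational(91809, 10000) ≈ 9.1809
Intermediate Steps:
a = Rational(2, 3) (a = Mul(Rational(-1, 3), -2) = Rational(2, 3) ≈ 0.66667)
h = Rational(50, 3) (h = Mul(Add(-4, Rational(2, 3)), Add(-2, -3)) = Mul(Rational(-10, 3), -5) = Rational(50, 3) ≈ 16.667)
Function('Y')(Q, c) = Mul(Pow(Add(-1, c), -1), Add(-4, Q)) (Function('Y')(Q, c) = Mul(Add(-4, Q), Pow(Add(-1, c), -1)) = Mul(Pow(Add(-1, c), -1), Add(-4, Q)))
Function('A')(F, n) = Rational(3, 100) (Function('A')(F, n) = Pow(Mul(2, Rational(50, 3)), -1) = Pow(Rational(100, 3), -1) = Rational(3, 100))
Pow(Add(Function('Y')(-2, -1), Function('A')(8, 4)), 2) = Pow(Add(Mul(Pow(Add(-1, -1), -1), Add(-4, -2)), Rational(3, 100)), 2) = Pow(Add(Mul(Pow(-2, -1), -6), Rational(3, 100)), 2) = Pow(Add(Mul(Rational(-1, 2), -6), Rational(3, 100)), 2) = Pow(Add(3, Rational(3, 100)), 2) = Pow(Rational(303, 100), 2) = Rational(91809, 10000)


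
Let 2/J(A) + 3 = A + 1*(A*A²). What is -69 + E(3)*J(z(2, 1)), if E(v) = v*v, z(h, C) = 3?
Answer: -205/3 ≈ -68.333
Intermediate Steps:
E(v) = v²
J(A) = 2/(-3 + A + A³) (J(A) = 2/(-3 + (A + 1*(A*A²))) = 2/(-3 + (A + 1*A³)) = 2/(-3 + (A + A³)) = 2/(-3 + A + A³))
-69 + E(3)*J(z(2, 1)) = -69 + 3²*(2/(-3 + 3 + 3³)) = -69 + 9*(2/(-3 + 3 + 27)) = -69 + 9*(2/27) = -69 + ⅔ = -205/3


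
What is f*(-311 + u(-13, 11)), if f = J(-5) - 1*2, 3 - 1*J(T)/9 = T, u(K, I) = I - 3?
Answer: -21210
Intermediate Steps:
u(K, I) = -3 + I
J(T) = 27 - 9*T
f = 70 (f = (27 - 9*(-5)) - 1*2 = (27 + 45) - 2 = 72 - 2 = 70)
f*(-311 + u(-13, 11)) = 70*(-311 + (-3 + 11)) = 70*(-311 + 8) = 70*(-303) = -21210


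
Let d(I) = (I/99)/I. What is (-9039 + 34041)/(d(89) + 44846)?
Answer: 2475198/4439755 ≈ 0.55751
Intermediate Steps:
d(I) = 1/99 (d(I) = (I*(1/99))/I = (I/99)/I = 1/99)
(-9039 + 34041)/(d(89) + 44846) = (-9039 + 34041)/(1/99 + 44846) = 25002/(4439755/99) = 25002*(99/4439755) = 2475198/4439755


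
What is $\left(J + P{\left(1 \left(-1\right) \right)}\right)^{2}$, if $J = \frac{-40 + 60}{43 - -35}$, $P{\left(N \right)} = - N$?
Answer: $\frac{2401}{1521} \approx 1.5786$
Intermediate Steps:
$J = \frac{10}{39}$ ($J = \frac{20}{43 + 35} = \frac{20}{78} = 20 \cdot \frac{1}{78} = \frac{10}{39} \approx 0.25641$)
$\left(J + P{\left(1 \left(-1\right) \right)}\right)^{2} = \left(\frac{10}{39} - 1 \left(-1\right)\right)^{2} = \left(\frac{10}{39} - -1\right)^{2} = \left(\frac{10}{39} + 1\right)^{2} = \left(\frac{49}{39}\right)^{2} = \frac{2401}{1521}$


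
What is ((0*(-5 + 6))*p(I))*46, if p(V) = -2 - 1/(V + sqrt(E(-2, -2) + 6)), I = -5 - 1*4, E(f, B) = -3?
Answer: 0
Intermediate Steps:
I = -9 (I = -5 - 4 = -9)
p(V) = -2 - 1/(V + sqrt(3)) (p(V) = -2 - 1/(V + sqrt(-3 + 6)) = -2 - 1/(V + sqrt(3)))
((0*(-5 + 6))*p(I))*46 = ((0*(-5 + 6))*((-1 - 2*(-9) - 2*sqrt(3))/(-9 + sqrt(3))))*46 = ((0*1)*((-1 + 18 - 2*sqrt(3))/(-9 + sqrt(3))))*46 = (0*((17 - 2*sqrt(3))/(-9 + sqrt(3))))*46 = 0*46 = 0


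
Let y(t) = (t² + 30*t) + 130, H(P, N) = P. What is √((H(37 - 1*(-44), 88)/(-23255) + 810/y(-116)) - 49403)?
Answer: I*√682156359850033040945/117507515 ≈ 222.27*I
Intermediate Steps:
y(t) = 130 + t² + 30*t
√((H(37 - 1*(-44), 88)/(-23255) + 810/y(-116)) - 49403) = √(((37 - 1*(-44))/(-23255) + 810/(130 + (-116)² + 30*(-116))) - 49403) = √(((37 + 44)*(-1/23255) + 810/(130 + 13456 - 3480)) - 49403) = √((81*(-1/23255) + 810/10106) - 49403) = √((-81/23255 + 810*(1/10106)) - 49403) = √((-81/23255 + 405/5053) - 49403) = √(9008982/117507515 - 49403) = √(-5805214754563/117507515) = I*√682156359850033040945/117507515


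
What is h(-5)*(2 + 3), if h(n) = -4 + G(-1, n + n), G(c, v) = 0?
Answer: -20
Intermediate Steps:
h(n) = -4 (h(n) = -4 + 0 = -4)
h(-5)*(2 + 3) = -4*(2 + 3) = -4*5 = -20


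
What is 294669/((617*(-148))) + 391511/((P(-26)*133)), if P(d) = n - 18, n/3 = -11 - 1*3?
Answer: -4762834637/91087710 ≈ -52.288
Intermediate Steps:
n = -42 (n = 3*(-11 - 1*3) = 3*(-11 - 3) = 3*(-14) = -42)
P(d) = -60 (P(d) = -42 - 18 = -60)
294669/((617*(-148))) + 391511/((P(-26)*133)) = 294669/((617*(-148))) + 391511/((-60*133)) = 294669/(-91316) + 391511/(-7980) = 294669*(-1/91316) + 391511*(-1/7980) = -294669/91316 - 391511/7980 = -4762834637/91087710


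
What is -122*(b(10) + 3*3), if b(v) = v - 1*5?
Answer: -1708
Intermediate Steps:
b(v) = -5 + v (b(v) = v - 5 = -5 + v)
-122*(b(10) + 3*3) = -122*((-5 + 10) + 3*3) = -122*(5 + 9) = -122*14 = -1708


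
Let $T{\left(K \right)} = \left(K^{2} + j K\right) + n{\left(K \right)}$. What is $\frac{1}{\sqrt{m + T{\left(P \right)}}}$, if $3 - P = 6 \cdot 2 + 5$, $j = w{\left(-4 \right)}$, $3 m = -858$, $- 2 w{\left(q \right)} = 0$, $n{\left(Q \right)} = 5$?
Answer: $- \frac{i \sqrt{85}}{85} \approx - 0.10847 i$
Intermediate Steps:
$w{\left(q \right)} = 0$ ($w{\left(q \right)} = \left(- \frac{1}{2}\right) 0 = 0$)
$m = -286$ ($m = \frac{1}{3} \left(-858\right) = -286$)
$j = 0$
$P = -14$ ($P = 3 - \left(6 \cdot 2 + 5\right) = 3 - \left(12 + 5\right) = 3 - 17 = -14$)
$T{\left(K \right)} = 5 + K^{2}$ ($T{\left(K \right)} = \left(K^{2} + 0 K\right) + 5 = \left(K^{2} + 0\right) + 5 = K^{2} + 5 = 5 + K^{2}$)
$\frac{1}{\sqrt{m + T{\left(P \right)}}} = \frac{1}{\sqrt{-286 + \left(5 + \left(-14\right)^{2}\right)}} = \frac{1}{\sqrt{-286 + \left(5 + 196\right)}} = \frac{1}{\sqrt{-286 + 201}} = \frac{1}{\sqrt{-85}} = \frac{1}{i \sqrt{85}} = - \frac{i \sqrt{85}}{85}$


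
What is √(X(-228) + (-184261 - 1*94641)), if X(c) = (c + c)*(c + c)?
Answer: I*√70966 ≈ 266.39*I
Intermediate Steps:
X(c) = 4*c² (X(c) = (2*c)*(2*c) = 4*c²)
√(X(-228) + (-184261 - 1*94641)) = √(4*(-228)² + (-184261 - 1*94641)) = √(4*51984 + (-184261 - 94641)) = √(207936 - 278902) = √(-70966) = I*√70966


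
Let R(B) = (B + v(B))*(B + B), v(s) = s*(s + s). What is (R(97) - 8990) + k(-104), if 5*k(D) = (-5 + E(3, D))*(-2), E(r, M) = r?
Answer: 18302604/5 ≈ 3.6605e+6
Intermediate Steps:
v(s) = 2*s**2 (v(s) = s*(2*s) = 2*s**2)
k(D) = 4/5 (k(D) = ((-5 + 3)*(-2))/5 = (-2*(-2))/5 = (1/5)*4 = 4/5)
R(B) = 2*B*(B + 2*B**2) (R(B) = (B + 2*B**2)*(B + B) = (B + 2*B**2)*(2*B) = 2*B*(B + 2*B**2))
(R(97) - 8990) + k(-104) = (97**2*(2 + 4*97) - 8990) + 4/5 = (9409*(2 + 388) - 8990) + 4/5 = (9409*390 - 8990) + 4/5 = (3669510 - 8990) + 4/5 = 3660520 + 4/5 = 18302604/5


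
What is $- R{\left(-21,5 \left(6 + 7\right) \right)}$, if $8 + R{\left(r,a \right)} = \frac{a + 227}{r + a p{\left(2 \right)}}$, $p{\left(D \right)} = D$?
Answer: $\frac{580}{109} \approx 5.3211$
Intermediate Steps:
$R{\left(r,a \right)} = -8 + \frac{227 + a}{r + 2 a}$ ($R{\left(r,a \right)} = -8 + \frac{a + 227}{r + a 2} = -8 + \frac{227 + a}{r + 2 a}$)
$- R{\left(-21,5 \left(6 + 7\right) \right)} = - \frac{227 - 15 \cdot 5 \left(6 + 7\right) - -168}{-21 + 2 \cdot 5 \left(6 + 7\right)} = - \frac{227 - 15 \cdot 5 \cdot 13 + 168}{-21 + 2 \cdot 5 \cdot 13} = - \frac{227 - 975 + 168}{-21 + 2 \cdot 65} = - \frac{227 - 975 + 168}{-21 + 130} = - \frac{-580}{109} = \left(-1\right) \left(- \frac{580}{109}\right) = \frac{580}{109}$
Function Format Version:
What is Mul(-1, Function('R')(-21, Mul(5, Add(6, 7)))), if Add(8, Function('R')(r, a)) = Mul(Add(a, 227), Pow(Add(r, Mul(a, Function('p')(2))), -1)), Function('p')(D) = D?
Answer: Rational(580, 109) ≈ 5.3211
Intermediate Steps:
Function('R')(r, a) = Add(-8, Mul(Pow(Add(r, Mul(2, a)), -1), Add(227, a))) (Function('R')(r, a) = Add(-8, Mul(Add(a, 227), Pow(Add(r, Mul(a, 2)), -1))) = Add(-8, Mul(Add(227, a), Pow(Add(r, Mul(2, a)), -1))) = Add(-8, Mul(Pow(Add(r, Mul(2, a)), -1), Add(227, a))))
Mul(-1, Function('R')(-21, Mul(5, Add(6, 7)))) = Mul(-1, Mul(Pow(Add(-21, Mul(2, Mul(5, Add(6, 7)))), -1), Add(227, Mul(-15, Mul(5, Add(6, 7))), Mul(-8, -21)))) = Mul(-1, Mul(Pow(Add(-21, Mul(2, Mul(5, 13))), -1), Add(227, Mul(-15, Mul(5, 13)), 168))) = Mul(-1, Mul(Pow(Add(-21, Mul(2, 65)), -1), Add(227, Mul(-15, 65), 168))) = Mul(-1, Mul(Pow(Add(-21, 130), -1), Add(227, -975, 168))) = Mul(-1, Mul(Pow(109, -1), -580)) = Mul(-1, Mul(Rational(1, 109), -580)) = Mul(-1, Rational(-580, 109)) = Rational(580, 109)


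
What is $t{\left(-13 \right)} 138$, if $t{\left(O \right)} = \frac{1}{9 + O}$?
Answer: $- \frac{69}{2} \approx -34.5$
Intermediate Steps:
$t{\left(-13 \right)} 138 = \frac{1}{9 - 13} \cdot 138 = \frac{1}{-4} \cdot 138 = \left(- \frac{1}{4}\right) 138 = - \frac{69}{2}$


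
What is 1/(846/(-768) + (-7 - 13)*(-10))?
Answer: 128/25459 ≈ 0.0050277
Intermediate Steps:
1/(846/(-768) + (-7 - 13)*(-10)) = 1/(846*(-1/768) - 20*(-10)) = 1/(-141/128 + 200) = 1/(25459/128) = 128/25459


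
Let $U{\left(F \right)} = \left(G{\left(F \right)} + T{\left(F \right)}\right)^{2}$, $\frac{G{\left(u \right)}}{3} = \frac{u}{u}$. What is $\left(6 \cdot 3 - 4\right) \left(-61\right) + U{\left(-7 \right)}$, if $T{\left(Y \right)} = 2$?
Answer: $-829$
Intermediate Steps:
$G{\left(u \right)} = 3$ ($G{\left(u \right)} = 3 \frac{u}{u} = 3 \cdot 1 = 3$)
$U{\left(F \right)} = 25$ ($U{\left(F \right)} = \left(3 + 2\right)^{2} = 5^{2} = 25$)
$\left(6 \cdot 3 - 4\right) \left(-61\right) + U{\left(-7 \right)} = \left(6 \cdot 3 - 4\right) \left(-61\right) + 25 = \left(18 - 4\right) \left(-61\right) + 25 = 14 \left(-61\right) + 25 = -854 + 25 = -829$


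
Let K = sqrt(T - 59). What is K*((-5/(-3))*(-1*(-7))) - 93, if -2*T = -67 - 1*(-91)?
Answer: -93 + 35*I*sqrt(71)/3 ≈ -93.0 + 98.305*I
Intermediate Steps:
T = -12 (T = -(-67 - 1*(-91))/2 = -(-67 + 91)/2 = -1/2*24 = -12)
K = I*sqrt(71) (K = sqrt(-12 - 59) = sqrt(-71) = I*sqrt(71) ≈ 8.4261*I)
K*((-5/(-3))*(-1*(-7))) - 93 = (I*sqrt(71))*((-5/(-3))*(-1*(-7))) - 93 = (I*sqrt(71))*(-5*(-1)/3*7) - 93 = (I*sqrt(71))*(-1*(-5/3)*7) - 93 = (I*sqrt(71))*((5/3)*7) - 93 = (I*sqrt(71))*(35/3) - 93 = 35*I*sqrt(71)/3 - 93 = -93 + 35*I*sqrt(71)/3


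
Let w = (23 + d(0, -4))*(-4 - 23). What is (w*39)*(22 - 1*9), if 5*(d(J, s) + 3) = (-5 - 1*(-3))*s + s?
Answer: -1423656/5 ≈ -2.8473e+5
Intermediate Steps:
d(J, s) = -3 - s/5 (d(J, s) = -3 + ((-5 - 1*(-3))*s + s)/5 = -3 + ((-5 + 3)*s + s)/5 = -3 + (-2*s + s)/5 = -3 + (-s)/5 = -3 - s/5)
w = -2808/5 (w = (23 + (-3 - 1/5*(-4)))*(-4 - 23) = (23 + (-3 + 4/5))*(-27) = (23 - 11/5)*(-27) = (104/5)*(-27) = -2808/5 ≈ -561.60)
(w*39)*(22 - 1*9) = (-2808/5*39)*(22 - 1*9) = -109512*(22 - 9)/5 = -109512/5*13 = -1423656/5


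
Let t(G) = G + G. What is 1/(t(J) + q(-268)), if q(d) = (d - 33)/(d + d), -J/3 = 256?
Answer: -536/822995 ≈ -0.00065128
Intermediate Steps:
J = -768 (J = -3*256 = -768)
t(G) = 2*G
q(d) = (-33 + d)/(2*d) (q(d) = (-33 + d)/((2*d)) = (-33 + d)*(1/(2*d)) = (-33 + d)/(2*d))
1/(t(J) + q(-268)) = 1/(2*(-768) + (1/2)*(-33 - 268)/(-268)) = 1/(-1536 + (1/2)*(-1/268)*(-301)) = 1/(-1536 + 301/536) = 1/(-822995/536) = -536/822995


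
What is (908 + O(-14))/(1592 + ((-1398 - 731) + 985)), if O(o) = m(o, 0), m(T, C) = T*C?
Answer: 227/112 ≈ 2.0268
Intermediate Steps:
m(T, C) = C*T
O(o) = 0 (O(o) = 0*o = 0)
(908 + O(-14))/(1592 + ((-1398 - 731) + 985)) = (908 + 0)/(1592 + ((-1398 - 731) + 985)) = 908/(1592 + (-2129 + 985)) = 908/(1592 - 1144) = 908/448 = 908*(1/448) = 227/112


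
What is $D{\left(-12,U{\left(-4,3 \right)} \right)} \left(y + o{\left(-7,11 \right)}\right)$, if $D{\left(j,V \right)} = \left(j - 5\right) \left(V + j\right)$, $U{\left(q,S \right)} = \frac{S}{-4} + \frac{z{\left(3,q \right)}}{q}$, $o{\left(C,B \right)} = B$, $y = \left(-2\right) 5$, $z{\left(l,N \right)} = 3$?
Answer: $\frac{459}{2} \approx 229.5$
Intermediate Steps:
$y = -10$
$U{\left(q,S \right)} = \frac{3}{q} - \frac{S}{4}$ ($U{\left(q,S \right)} = \frac{S}{-4} + \frac{3}{q} = S \left(- \frac{1}{4}\right) + \frac{3}{q} = - \frac{S}{4} + \frac{3}{q} = \frac{3}{q} - \frac{S}{4}$)
$D{\left(j,V \right)} = \left(-5 + j\right) \left(V + j\right)$
$D{\left(-12,U{\left(-4,3 \right)} \right)} \left(y + o{\left(-7,11 \right)}\right) = \left(\left(-12\right)^{2} - 5 \left(\frac{3}{-4} - \frac{3}{4}\right) - -60 + \left(\frac{3}{-4} - \frac{3}{4}\right) \left(-12\right)\right) \left(-10 + 11\right) = \left(144 - 5 \left(3 \left(- \frac{1}{4}\right) - \frac{3}{4}\right) + 60 + \left(3 \left(- \frac{1}{4}\right) - \frac{3}{4}\right) \left(-12\right)\right) 1 = \left(144 - 5 \left(- \frac{3}{4} - \frac{3}{4}\right) + 60 + \left(- \frac{3}{4} - \frac{3}{4}\right) \left(-12\right)\right) 1 = \left(144 - - \frac{15}{2} + 60 - -18\right) 1 = \left(144 + \frac{15}{2} + 60 + 18\right) 1 = \frac{459}{2} \cdot 1 = \frac{459}{2}$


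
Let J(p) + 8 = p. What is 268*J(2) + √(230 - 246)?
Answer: -1608 + 4*I ≈ -1608.0 + 4.0*I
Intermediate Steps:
J(p) = -8 + p
268*J(2) + √(230 - 246) = 268*(-8 + 2) + √(230 - 246) = 268*(-6) + √(-16) = -1608 + 4*I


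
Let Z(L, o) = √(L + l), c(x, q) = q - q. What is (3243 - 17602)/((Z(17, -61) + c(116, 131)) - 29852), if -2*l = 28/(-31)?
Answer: 13287990908/27625398483 + 14359*√16771/27625398483 ≈ 0.48107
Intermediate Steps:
l = 14/31 (l = -14/(-31) = -14*(-1)/31 = -½*(-28/31) = 14/31 ≈ 0.45161)
c(x, q) = 0
Z(L, o) = √(14/31 + L) (Z(L, o) = √(L + 14/31) = √(14/31 + L))
(3243 - 17602)/((Z(17, -61) + c(116, 131)) - 29852) = (3243 - 17602)/((√(434 + 961*17)/31 + 0) - 29852) = -14359/((√(434 + 16337)/31 + 0) - 29852) = -14359/((√16771/31 + 0) - 29852) = -14359/(√16771/31 - 29852) = -14359/(-29852 + √16771/31)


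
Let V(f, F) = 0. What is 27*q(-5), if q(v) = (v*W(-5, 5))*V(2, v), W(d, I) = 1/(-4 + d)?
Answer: 0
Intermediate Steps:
q(v) = 0 (q(v) = (v/(-4 - 5))*0 = (v/(-9))*0 = (v*(-⅑))*0 = -v/9*0 = 0)
27*q(-5) = 27*0 = 0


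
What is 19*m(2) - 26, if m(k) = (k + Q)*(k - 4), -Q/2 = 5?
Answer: 278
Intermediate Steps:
Q = -10 (Q = -2*5 = -10)
m(k) = (-10 + k)*(-4 + k) (m(k) = (k - 10)*(k - 4) = (-10 + k)*(-4 + k))
19*m(2) - 26 = 19*(40 + 2**2 - 14*2) - 26 = 19*(40 + 4 - 28) - 26 = 19*16 - 26 = 304 - 26 = 278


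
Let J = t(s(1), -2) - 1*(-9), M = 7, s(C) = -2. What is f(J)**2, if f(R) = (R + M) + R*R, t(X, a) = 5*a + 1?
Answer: 49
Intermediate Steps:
t(X, a) = 1 + 5*a
J = 0 (J = (1 + 5*(-2)) - 1*(-9) = (1 - 10) + 9 = -9 + 9 = 0)
f(R) = 7 + R + R**2 (f(R) = (R + 7) + R*R = (7 + R) + R**2 = 7 + R + R**2)
f(J)**2 = (7 + 0 + 0**2)**2 = (7 + 0 + 0)**2 = 7**2 = 49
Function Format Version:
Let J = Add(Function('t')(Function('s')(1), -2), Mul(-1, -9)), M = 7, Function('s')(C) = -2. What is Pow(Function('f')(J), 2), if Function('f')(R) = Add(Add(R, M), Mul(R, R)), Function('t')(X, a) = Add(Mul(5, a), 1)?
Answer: 49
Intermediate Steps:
Function('t')(X, a) = Add(1, Mul(5, a))
J = 0 (J = Add(Add(1, Mul(5, -2)), Mul(-1, -9)) = Add(Add(1, -10), 9) = Add(-9, 9) = 0)
Function('f')(R) = Add(7, R, Pow(R, 2)) (Function('f')(R) = Add(Add(R, 7), Mul(R, R)) = Add(Add(7, R), Pow(R, 2)) = Add(7, R, Pow(R, 2)))
Pow(Function('f')(J), 2) = Pow(Add(7, 0, Pow(0, 2)), 2) = Pow(Add(7, 0, 0), 2) = Pow(7, 2) = 49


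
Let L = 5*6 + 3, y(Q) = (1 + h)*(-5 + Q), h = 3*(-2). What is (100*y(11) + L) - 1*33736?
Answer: -36703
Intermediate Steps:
h = -6
y(Q) = 25 - 5*Q (y(Q) = (1 - 6)*(-5 + Q) = -5*(-5 + Q) = 25 - 5*Q)
L = 33 (L = 30 + 3 = 33)
(100*y(11) + L) - 1*33736 = (100*(25 - 5*11) + 33) - 1*33736 = (100*(25 - 55) + 33) - 33736 = (100*(-30) + 33) - 33736 = (-3000 + 33) - 33736 = -2967 - 33736 = -36703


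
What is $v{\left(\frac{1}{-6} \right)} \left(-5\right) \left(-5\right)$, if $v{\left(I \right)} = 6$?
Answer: $150$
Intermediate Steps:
$v{\left(\frac{1}{-6} \right)} \left(-5\right) \left(-5\right) = 6 \left(-5\right) \left(-5\right) = \left(-30\right) \left(-5\right) = 150$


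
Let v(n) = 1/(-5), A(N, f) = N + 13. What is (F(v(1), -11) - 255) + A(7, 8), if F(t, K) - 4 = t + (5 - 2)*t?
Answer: -1159/5 ≈ -231.80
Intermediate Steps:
A(N, f) = 13 + N
v(n) = -⅕
F(t, K) = 4 + 4*t (F(t, K) = 4 + (t + (5 - 2)*t) = 4 + (t + 3*t) = 4 + 4*t)
(F(v(1), -11) - 255) + A(7, 8) = ((4 + 4*(-⅕)) - 255) + (13 + 7) = ((4 - ⅘) - 255) + 20 = (16/5 - 255) + 20 = -1259/5 + 20 = -1159/5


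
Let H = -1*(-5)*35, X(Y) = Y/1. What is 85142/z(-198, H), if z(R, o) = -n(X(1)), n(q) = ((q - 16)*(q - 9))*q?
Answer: -42571/60 ≈ -709.52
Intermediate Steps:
X(Y) = Y (X(Y) = Y*1 = Y)
n(q) = q*(-16 + q)*(-9 + q) (n(q) = ((-16 + q)*(-9 + q))*q = q*(-16 + q)*(-9 + q))
H = 175 (H = 5*35 = 175)
z(R, o) = -120 (z(R, o) = -(144 + 1² - 25*1) = -(144 + 1 - 25) = -120)
85142/z(-198, H) = 85142/(-120) = 85142*(-1/120) = -42571/60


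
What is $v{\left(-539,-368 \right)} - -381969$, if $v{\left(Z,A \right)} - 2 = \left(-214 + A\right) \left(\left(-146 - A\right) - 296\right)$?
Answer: $425039$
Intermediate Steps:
$v{\left(Z,A \right)} = 2 + \left(-442 - A\right) \left(-214 + A\right)$ ($v{\left(Z,A \right)} = 2 + \left(-214 + A\right) \left(\left(-146 - A\right) - 296\right) = 2 + \left(-214 + A\right) \left(-442 - A\right) = 2 + \left(-442 - A\right) \left(-214 + A\right)$)
$v{\left(-539,-368 \right)} - -381969 = \left(94590 - \left(-368\right)^{2} - -83904\right) - -381969 = \left(94590 - 135424 + 83904\right) + 381969 = 43070 + 381969 = 425039$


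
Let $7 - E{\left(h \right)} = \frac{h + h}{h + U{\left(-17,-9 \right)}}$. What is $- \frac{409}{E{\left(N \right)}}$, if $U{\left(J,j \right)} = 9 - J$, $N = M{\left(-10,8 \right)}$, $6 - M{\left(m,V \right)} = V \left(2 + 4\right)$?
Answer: $- \frac{1636}{7} \approx -233.71$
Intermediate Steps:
$M{\left(m,V \right)} = 6 - 6 V$ ($M{\left(m,V \right)} = 6 - V \left(2 + 4\right) = 6 - V 6 = 6 - 6 V$)
$N = -42$ ($N = 6 - 48 = -42$)
$E{\left(h \right)} = 7 - \frac{2 h}{26 + h}$ ($E{\left(h \right)} = 7 - \frac{h + h}{h + \left(9 - -17\right)} = 7 - \frac{2 h}{h + \left(9 + 17\right)} = 7 - \frac{2 h}{h + 26} = 7 - \frac{2 h}{26 + h}$)
$- \frac{409}{E{\left(N \right)}} = - \frac{409}{\frac{1}{26 - 42} \left(182 + 5 \left(-42\right)\right)} = - \frac{409}{\frac{1}{-16} \left(182 - 210\right)} = - \frac{409}{\left(- \frac{1}{16}\right) \left(-28\right)} = - \frac{409}{\frac{7}{4}} = \left(-409\right) \frac{4}{7} = - \frac{1636}{7}$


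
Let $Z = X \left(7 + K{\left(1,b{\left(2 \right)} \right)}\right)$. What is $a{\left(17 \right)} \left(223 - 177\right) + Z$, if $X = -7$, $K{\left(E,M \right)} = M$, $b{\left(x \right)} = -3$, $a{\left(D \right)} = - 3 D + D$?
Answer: $-1592$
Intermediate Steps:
$a{\left(D \right)} = - 2 D$
$Z = -28$ ($Z = - 7 \left(7 - 3\right) = \left(-7\right) 4 = -28$)
$a{\left(17 \right)} \left(223 - 177\right) + Z = \left(-2\right) 17 \left(223 - 177\right) - 28 = - 34 \left(223 - 177\right) - 28 = \left(-34\right) 46 - 28 = -1564 - 28 = -1592$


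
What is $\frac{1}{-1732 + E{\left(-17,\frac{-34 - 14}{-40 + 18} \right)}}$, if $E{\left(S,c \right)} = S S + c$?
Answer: $- \frac{11}{15849} \approx -0.00069405$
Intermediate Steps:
$E{\left(S,c \right)} = c + S^{2}$ ($E{\left(S,c \right)} = S^{2} + c = c + S^{2}$)
$\frac{1}{-1732 + E{\left(-17,\frac{-34 - 14}{-40 + 18} \right)}} = \frac{1}{-1732 + \left(\frac{-34 - 14}{-40 + 18} + \left(-17\right)^{2}\right)} = \frac{1}{-1732 + \left(- \frac{48}{-22} + 289\right)} = \frac{1}{-1732 + \left(\left(-48\right) \left(- \frac{1}{22}\right) + 289\right)} = \frac{1}{-1732 + \left(\frac{24}{11} + 289\right)} = \frac{1}{-1732 + \frac{3203}{11}} = \frac{1}{- \frac{15849}{11}} = - \frac{11}{15849}$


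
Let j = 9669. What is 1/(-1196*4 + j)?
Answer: 1/4885 ≈ 0.00020471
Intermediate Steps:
1/(-1196*4 + j) = 1/(-1196*4 + 9669) = 1/(-4784 + 9669) = 1/4885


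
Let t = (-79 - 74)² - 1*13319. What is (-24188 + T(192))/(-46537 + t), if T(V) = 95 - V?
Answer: 8095/12149 ≈ 0.66631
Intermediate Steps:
t = 10090 (t = (-153)² - 13319 = 23409 - 13319 = 10090)
(-24188 + T(192))/(-46537 + t) = (-24188 + (95 - 1*192))/(-46537 + 10090) = (-24188 + (95 - 192))/(-36447) = (-24188 - 97)*(-1/36447) = -24285*(-1/36447) = 8095/12149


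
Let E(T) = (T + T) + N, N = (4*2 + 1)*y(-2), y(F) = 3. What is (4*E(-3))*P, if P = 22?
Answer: 1848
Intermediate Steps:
N = 27 (N = (4*2 + 1)*3 = (8 + 1)*3 = 9*3 = 27)
E(T) = 27 + 2*T (E(T) = (T + T) + 27 = 2*T + 27 = 27 + 2*T)
(4*E(-3))*P = (4*(27 + 2*(-3)))*22 = (4*(27 - 6))*22 = (4*21)*22 = 84*22 = 1848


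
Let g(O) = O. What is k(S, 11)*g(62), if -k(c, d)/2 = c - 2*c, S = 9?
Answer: 1116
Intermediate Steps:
k(c, d) = 2*c (k(c, d) = -2*(c - 2*c) = -(-2)*c = 2*c)
k(S, 11)*g(62) = (2*9)*62 = 18*62 = 1116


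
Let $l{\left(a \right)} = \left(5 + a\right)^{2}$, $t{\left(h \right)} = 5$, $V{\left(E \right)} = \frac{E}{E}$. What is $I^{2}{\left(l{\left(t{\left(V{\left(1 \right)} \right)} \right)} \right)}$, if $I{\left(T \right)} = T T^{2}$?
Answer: $1000000000000$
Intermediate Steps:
$V{\left(E \right)} = 1$
$I{\left(T \right)} = T^{3}$
$I^{2}{\left(l{\left(t{\left(V{\left(1 \right)} \right)} \right)} \right)} = \left(\left(\left(5 + 5\right)^{2}\right)^{3}\right)^{2} = \left(\left(10^{2}\right)^{3}\right)^{2} = \left(100^{3}\right)^{2} = 1000000^{2} = 1000000000000$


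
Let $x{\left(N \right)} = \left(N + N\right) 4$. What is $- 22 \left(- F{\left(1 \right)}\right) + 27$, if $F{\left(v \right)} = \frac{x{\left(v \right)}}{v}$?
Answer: $203$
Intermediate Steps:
$x{\left(N \right)} = 8 N$ ($x{\left(N \right)} = 2 N 4 = 8 N$)
$F{\left(v \right)} = 8$ ($F{\left(v \right)} = \frac{8 v}{v} = 8$)
$- 22 \left(- F{\left(1 \right)}\right) + 27 = - 22 \left(\left(-1\right) 8\right) + 27 = \left(-22\right) \left(-8\right) + 27 = 176 + 27 = 203$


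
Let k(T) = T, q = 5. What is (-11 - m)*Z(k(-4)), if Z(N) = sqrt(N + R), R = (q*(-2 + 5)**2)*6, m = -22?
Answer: 11*sqrt(266) ≈ 179.40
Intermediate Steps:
R = 270 (R = (5*(-2 + 5)**2)*6 = (5*3**2)*6 = (5*9)*6 = 45*6 = 270)
Z(N) = sqrt(270 + N) (Z(N) = sqrt(N + 270) = sqrt(270 + N))
(-11 - m)*Z(k(-4)) = (-11 - 1*(-22))*sqrt(270 - 4) = (-11 + 22)*sqrt(266) = 11*sqrt(266)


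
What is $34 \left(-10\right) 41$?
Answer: $-13940$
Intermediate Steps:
$34 \left(-10\right) 41 = \left(-340\right) 41 = -13940$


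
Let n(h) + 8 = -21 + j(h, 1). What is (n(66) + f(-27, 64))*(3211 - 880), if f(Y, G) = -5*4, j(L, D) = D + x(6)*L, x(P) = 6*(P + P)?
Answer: 10965024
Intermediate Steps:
x(P) = 12*P (x(P) = 6*(2*P) = 12*P)
j(L, D) = D + 72*L (j(L, D) = D + (12*6)*L = D + 72*L)
n(h) = -28 + 72*h (n(h) = -8 + (-21 + (1 + 72*h)) = -8 + (-20 + 72*h) = -28 + 72*h)
f(Y, G) = -20
(n(66) + f(-27, 64))*(3211 - 880) = ((-28 + 72*66) - 20)*(3211 - 880) = ((-28 + 4752) - 20)*2331 = (4724 - 20)*2331 = 4704*2331 = 10965024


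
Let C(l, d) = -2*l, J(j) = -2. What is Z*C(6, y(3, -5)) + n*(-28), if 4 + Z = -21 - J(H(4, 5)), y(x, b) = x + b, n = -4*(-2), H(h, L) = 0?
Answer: 52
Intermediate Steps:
n = 8
y(x, b) = b + x
Z = -23 (Z = -4 + (-21 - 1*(-2)) = -4 + (-21 + 2) = -4 - 19 = -23)
Z*C(6, y(3, -5)) + n*(-28) = -(-46)*6 + 8*(-28) = -23*(-12) - 224 = 276 - 224 = 52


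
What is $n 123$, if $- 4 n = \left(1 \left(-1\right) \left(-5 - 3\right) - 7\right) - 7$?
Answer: $\frac{369}{2} \approx 184.5$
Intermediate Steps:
$n = \frac{3}{2}$ ($n = - \frac{\left(1 \left(-1\right) \left(-5 - 3\right) - 7\right) - 7}{4} = - \frac{\left(\left(-1\right) \left(-8\right) - 7\right) - 7}{4} = - \frac{\left(8 - 7\right) - 7}{4} = - \frac{1 - 7}{4} = \left(- \frac{1}{4}\right) \left(-6\right) = \frac{3}{2} \approx 1.5$)
$n 123 = \frac{3}{2} \cdot 123 = \frac{369}{2}$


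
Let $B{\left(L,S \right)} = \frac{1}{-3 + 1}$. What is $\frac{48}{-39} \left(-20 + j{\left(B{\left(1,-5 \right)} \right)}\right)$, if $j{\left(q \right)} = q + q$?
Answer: $\frac{336}{13} \approx 25.846$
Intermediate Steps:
$B{\left(L,S \right)} = - \frac{1}{2}$ ($B{\left(L,S \right)} = \frac{1}{-2} = - \frac{1}{2}$)
$j{\left(q \right)} = 2 q$
$\frac{48}{-39} \left(-20 + j{\left(B{\left(1,-5 \right)} \right)}\right) = \frac{48}{-39} \left(-20 + 2 \left(- \frac{1}{2}\right)\right) = 48 \left(- \frac{1}{39}\right) \left(-20 - 1\right) = \left(- \frac{16}{13}\right) \left(-21\right) = \frac{336}{13}$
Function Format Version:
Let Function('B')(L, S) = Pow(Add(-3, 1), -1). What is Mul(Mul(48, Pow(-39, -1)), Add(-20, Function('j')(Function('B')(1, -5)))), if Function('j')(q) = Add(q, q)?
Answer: Rational(336, 13) ≈ 25.846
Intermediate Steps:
Function('B')(L, S) = Rational(-1, 2) (Function('B')(L, S) = Pow(-2, -1) = Rational(-1, 2))
Function('j')(q) = Mul(2, q)
Mul(Mul(48, Pow(-39, -1)), Add(-20, Function('j')(Function('B')(1, -5)))) = Mul(Mul(48, Pow(-39, -1)), Add(-20, Mul(2, Rational(-1, 2)))) = Mul(Mul(48, Rational(-1, 39)), Add(-20, -1)) = Mul(Rational(-16, 13), -21) = Rational(336, 13)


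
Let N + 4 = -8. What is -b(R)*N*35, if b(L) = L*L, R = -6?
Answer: 15120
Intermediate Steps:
N = -12 (N = -4 - 8 = -12)
b(L) = L**2
-b(R)*N*35 = -(-6)**2*(-12)*35 = -36*(-12)*35 = -(-432)*35 = -1*(-15120) = 15120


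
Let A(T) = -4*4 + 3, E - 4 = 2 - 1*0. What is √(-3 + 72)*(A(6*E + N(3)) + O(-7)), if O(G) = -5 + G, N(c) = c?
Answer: -25*√69 ≈ -207.67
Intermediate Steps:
E = 6 (E = 4 + (2 - 1*0) = 4 + (2 + 0) = 4 + 2 = 6)
A(T) = -13 (A(T) = -16 + 3 = -13)
√(-3 + 72)*(A(6*E + N(3)) + O(-7)) = √(-3 + 72)*(-13 + (-5 - 7)) = √69*(-13 - 12) = √69*(-25) = -25*√69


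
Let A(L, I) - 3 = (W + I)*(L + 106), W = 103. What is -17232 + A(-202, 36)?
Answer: -30573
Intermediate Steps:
A(L, I) = 3 + (103 + I)*(106 + L) (A(L, I) = 3 + (103 + I)*(L + 106) = 3 + (103 + I)*(106 + L))
-17232 + A(-202, 36) = -17232 + (10921 + 103*(-202) + 106*36 + 36*(-202)) = -17232 + (10921 - 20806 + 3816 - 7272) = -17232 - 13341 = -30573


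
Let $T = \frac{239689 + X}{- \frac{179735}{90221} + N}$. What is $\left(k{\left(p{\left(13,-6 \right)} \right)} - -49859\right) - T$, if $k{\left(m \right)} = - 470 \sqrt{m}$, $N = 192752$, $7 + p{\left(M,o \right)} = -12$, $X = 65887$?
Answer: $\frac{867025349595267}{17390098457} - 470 i \sqrt{19} \approx 49857.0 - 2048.7 i$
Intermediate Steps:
$p{\left(M,o \right)} = -19$ ($p{\left(M,o \right)} = -7 - 12 = -19$)
$T = \frac{27569372296}{17390098457}$ ($T = \frac{239689 + 65887}{- \frac{179735}{90221} + 192752} = \frac{305576}{\left(-179735\right) \frac{1}{90221} + 192752} = \frac{305576}{- \frac{179735}{90221} + 192752} = \frac{305576}{\frac{17390098457}{90221}} = 305576 \cdot \frac{90221}{17390098457} = \frac{27569372296}{17390098457} \approx 1.5853$)
$\left(k{\left(p{\left(13,-6 \right)} \right)} - -49859\right) - T = \left(- 470 \sqrt{-19} - -49859\right) - \frac{27569372296}{17390098457} = \left(- 470 i \sqrt{19} + 49859\right) - \frac{27569372296}{17390098457} = \left(49859 - 470 i \sqrt{19}\right) - \frac{27569372296}{17390098457} = \frac{867025349595267}{17390098457} - 470 i \sqrt{19}$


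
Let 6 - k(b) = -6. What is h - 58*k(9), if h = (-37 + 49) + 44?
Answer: -640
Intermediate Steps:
k(b) = 12 (k(b) = 6 - 1*(-6) = 6 + 6 = 12)
h = 56 (h = 12 + 44 = 56)
h - 58*k(9) = 56 - 58*12 = 56 - 696 = -640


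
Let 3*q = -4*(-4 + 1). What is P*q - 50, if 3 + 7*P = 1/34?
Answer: -6152/119 ≈ -51.697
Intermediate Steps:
q = 4 (q = (-4*(-4 + 1))/3 = (-4*(-3))/3 = (⅓)*12 = 4)
P = -101/238 (P = -3/7 + (⅐)/34 = -3/7 + (⅐)*(1/34) = -3/7 + 1/238 = -101/238 ≈ -0.42437)
P*q - 50 = -101/238*4 - 50 = -202/119 - 50 = -6152/119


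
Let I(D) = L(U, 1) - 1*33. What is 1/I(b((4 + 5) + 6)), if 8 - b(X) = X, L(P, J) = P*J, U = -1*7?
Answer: -1/40 ≈ -0.025000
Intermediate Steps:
U = -7
L(P, J) = J*P
b(X) = 8 - X
I(D) = -40 (I(D) = 1*(-7) - 1*33 = -7 - 33 = -40)
1/I(b((4 + 5) + 6)) = 1/(-40) = -1/40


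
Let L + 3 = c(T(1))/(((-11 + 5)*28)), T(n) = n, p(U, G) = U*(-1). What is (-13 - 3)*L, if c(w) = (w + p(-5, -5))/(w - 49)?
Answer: 4031/84 ≈ 47.988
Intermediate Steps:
p(U, G) = -U
c(w) = (5 + w)/(-49 + w) (c(w) = (w - 1*(-5))/(w - 49) = (w + 5)/(-49 + w) = (5 + w)/(-49 + w))
L = -4031/1344 (L = -3 + ((5 + 1)/(-49 + 1))/(((-11 + 5)*28)) = -3 + (6/(-48))/((-6*28)) = -3 - 1/48*6/(-168) = -3 - ⅛*(-1/168) = -3 + 1/1344 = -4031/1344 ≈ -2.9993)
(-13 - 3)*L = (-13 - 3)*(-4031/1344) = -16*(-4031/1344) = 4031/84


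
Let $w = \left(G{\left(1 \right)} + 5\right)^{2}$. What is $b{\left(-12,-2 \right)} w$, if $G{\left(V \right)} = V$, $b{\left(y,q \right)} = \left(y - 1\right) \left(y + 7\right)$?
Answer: $2340$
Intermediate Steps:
$b{\left(y,q \right)} = \left(-1 + y\right) \left(7 + y\right)$
$w = 36$ ($w = \left(1 + 5\right)^{2} = 6^{2} = 36$)
$b{\left(-12,-2 \right)} w = \left(-7 + \left(-12\right)^{2} + 6 \left(-12\right)\right) 36 = \left(-7 + 144 - 72\right) 36 = 65 \cdot 36 = 2340$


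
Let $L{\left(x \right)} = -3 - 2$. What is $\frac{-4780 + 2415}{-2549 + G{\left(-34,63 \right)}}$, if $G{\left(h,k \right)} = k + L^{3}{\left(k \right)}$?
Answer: $\frac{2365}{2611} \approx 0.90578$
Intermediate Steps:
$L{\left(x \right)} = -5$ ($L{\left(x \right)} = -3 - 2 = -5$)
$G{\left(h,k \right)} = -125 + k$ ($G{\left(h,k \right)} = k + \left(-5\right)^{3} = k - 125 = -125 + k$)
$\frac{-4780 + 2415}{-2549 + G{\left(-34,63 \right)}} = \frac{-4780 + 2415}{-2549 + \left(-125 + 63\right)} = - \frac{2365}{-2549 - 62} = - \frac{2365}{-2611} = \left(-2365\right) \left(- \frac{1}{2611}\right) = \frac{2365}{2611}$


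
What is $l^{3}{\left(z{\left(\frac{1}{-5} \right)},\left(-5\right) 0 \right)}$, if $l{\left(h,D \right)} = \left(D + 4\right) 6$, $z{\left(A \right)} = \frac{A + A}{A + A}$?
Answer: $13824$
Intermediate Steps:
$z{\left(A \right)} = 1$ ($z{\left(A \right)} = \frac{2 A}{2 A} = 2 A \frac{1}{2 A} = 1$)
$l{\left(h,D \right)} = 24 + 6 D$ ($l{\left(h,D \right)} = \left(4 + D\right) 6 = 24 + 6 D$)
$l^{3}{\left(z{\left(\frac{1}{-5} \right)},\left(-5\right) 0 \right)} = \left(24 + 6 \left(\left(-5\right) 0\right)\right)^{3} = \left(24 + 6 \cdot 0\right)^{3} = \left(24 + 0\right)^{3} = 24^{3} = 13824$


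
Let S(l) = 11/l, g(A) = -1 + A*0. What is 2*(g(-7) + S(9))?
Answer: 4/9 ≈ 0.44444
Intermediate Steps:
g(A) = -1 (g(A) = -1 + 0 = -1)
2*(g(-7) + S(9)) = 2*(-1 + 11/9) = 2*(2/9) = 4/9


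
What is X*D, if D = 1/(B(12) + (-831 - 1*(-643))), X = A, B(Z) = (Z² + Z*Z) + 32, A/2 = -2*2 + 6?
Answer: 1/33 ≈ 0.030303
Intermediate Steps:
A = 4 (A = 2*(-2*2 + 6) = 2*(-4 + 6) = 2*2 = 4)
B(Z) = 32 + 2*Z² (B(Z) = (Z² + Z²) + 32 = 2*Z² + 32 = 32 + 2*Z²)
X = 4
D = 1/132 (D = 1/((32 + 2*12²) + (-831 - 1*(-643))) = 1/((32 + 2*144) + (-831 + 643)) = 1/((32 + 288) - 188) = 1/(320 - 188) = 1/132 ≈ 0.0075758)
X*D = 4*(1/132) = 1/33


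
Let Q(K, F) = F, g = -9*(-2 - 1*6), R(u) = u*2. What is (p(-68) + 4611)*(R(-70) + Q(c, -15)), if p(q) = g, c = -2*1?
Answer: -725865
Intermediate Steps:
R(u) = 2*u
c = -2
g = 72 (g = -9*(-2 - 6) = -9*(-8) = 72)
p(q) = 72
(p(-68) + 4611)*(R(-70) + Q(c, -15)) = (72 + 4611)*(2*(-70) - 15) = 4683*(-140 - 15) = 4683*(-155) = -725865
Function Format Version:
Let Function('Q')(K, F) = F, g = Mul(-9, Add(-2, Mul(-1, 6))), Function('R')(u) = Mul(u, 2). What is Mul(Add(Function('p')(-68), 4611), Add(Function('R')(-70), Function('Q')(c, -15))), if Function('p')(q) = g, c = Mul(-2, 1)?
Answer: -725865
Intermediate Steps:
Function('R')(u) = Mul(2, u)
c = -2
g = 72 (g = Mul(-9, Add(-2, -6)) = Mul(-9, -8) = 72)
Function('p')(q) = 72
Mul(Add(Function('p')(-68), 4611), Add(Function('R')(-70), Function('Q')(c, -15))) = Mul(Add(72, 4611), Add(Mul(2, -70), -15)) = Mul(4683, Add(-140, -15)) = Mul(4683, -155) = -725865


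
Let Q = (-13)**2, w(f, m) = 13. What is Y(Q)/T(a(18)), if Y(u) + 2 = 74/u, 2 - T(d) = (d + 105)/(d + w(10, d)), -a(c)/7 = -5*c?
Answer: -169752/93119 ≈ -1.8230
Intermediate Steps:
a(c) = 35*c (a(c) = -(-35)*c = 35*c)
Q = 169
T(d) = 2 - (105 + d)/(13 + d) (T(d) = 2 - (d + 105)/(d + 13) = 2 - (105 + d)/(13 + d))
Y(u) = -2 + 74/u
Y(Q)/T(a(18)) = (-2 + 74/169)/(((-79 + 35*18)/(13 + 35*18))) = (-2 + 74*(1/169))/(((-79 + 630)/(13 + 630))) = (-2 + 74/169)/((551/643)) = -264/(169*((1/643)*551)) = -264/(169*551/643) = -264/169*643/551 = -169752/93119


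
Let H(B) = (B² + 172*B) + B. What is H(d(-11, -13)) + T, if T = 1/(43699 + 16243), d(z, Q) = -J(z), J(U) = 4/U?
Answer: 457237697/7252982 ≈ 63.041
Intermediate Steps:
d(z, Q) = -4/z
T = 1/59942 ≈ 1.6683e-5
H(B) = B² + 173*B
H(d(-11, -13)) + T = (-4/(-11))*(173 - 4/(-11)) + 1/59942 = (-4*(-1/11))*(173 - 4*(-1/11)) + 1/59942 = 4*(173 + 4/11)/11 + 1/59942 = (4/11)*(1907/11) + 1/59942 = 7628/121 + 1/59942 = 457237697/7252982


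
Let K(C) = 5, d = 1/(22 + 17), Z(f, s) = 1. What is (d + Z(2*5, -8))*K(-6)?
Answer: 200/39 ≈ 5.1282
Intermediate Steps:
d = 1/39 ≈ 0.025641
(d + Z(2*5, -8))*K(-6) = (1/39 + 1)*5 = (40/39)*5 = 200/39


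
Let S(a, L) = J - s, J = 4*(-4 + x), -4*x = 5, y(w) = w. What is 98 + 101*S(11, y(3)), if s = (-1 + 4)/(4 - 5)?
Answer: -1720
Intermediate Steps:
x = -5/4 (x = -¼*5 = -5/4 ≈ -1.2500)
J = -21 (J = 4*(-4 - 5/4) = 4*(-21/4) = -21)
s = -3 (s = 3/(-1) = 3*(-1) = -3)
S(a, L) = -18 (S(a, L) = -21 - 1*(-3) = -21 + 3 = -18)
98 + 101*S(11, y(3)) = 98 + 101*(-18) = 98 - 1818 = -1720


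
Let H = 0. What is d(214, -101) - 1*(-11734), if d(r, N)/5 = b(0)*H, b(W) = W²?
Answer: 11734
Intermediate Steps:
d(r, N) = 0 (d(r, N) = 5*(0²*0) = 5*(0*0) = 5*0 = 0)
d(214, -101) - 1*(-11734) = 0 - 1*(-11734) = 0 + 11734 = 11734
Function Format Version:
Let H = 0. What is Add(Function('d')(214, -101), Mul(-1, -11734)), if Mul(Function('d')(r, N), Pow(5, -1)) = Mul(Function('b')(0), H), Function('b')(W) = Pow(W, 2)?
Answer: 11734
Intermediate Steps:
Function('d')(r, N) = 0 (Function('d')(r, N) = Mul(5, Mul(Pow(0, 2), 0)) = Mul(5, Mul(0, 0)) = Mul(5, 0) = 0)
Add(Function('d')(214, -101), Mul(-1, -11734)) = Add(0, Mul(-1, -11734)) = Add(0, 11734) = 11734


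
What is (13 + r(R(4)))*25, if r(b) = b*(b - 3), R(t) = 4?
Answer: 425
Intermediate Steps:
r(b) = b*(-3 + b)
(13 + r(R(4)))*25 = (13 + 4*(-3 + 4))*25 = (13 + 4*1)*25 = (13 + 4)*25 = 17*25 = 425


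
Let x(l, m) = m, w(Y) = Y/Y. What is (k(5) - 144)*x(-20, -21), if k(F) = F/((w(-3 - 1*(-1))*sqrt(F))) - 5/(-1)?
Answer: 2919 - 21*sqrt(5) ≈ 2872.0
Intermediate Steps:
w(Y) = 1
k(F) = 5 + sqrt(F) (k(F) = F/((1*sqrt(F))) - 5/(-1) = F/(sqrt(F)) - 5*(-1) = F/sqrt(F) + 5 = sqrt(F) + 5 = 5 + sqrt(F))
(k(5) - 144)*x(-20, -21) = ((5 + sqrt(5)) - 144)*(-21) = (-139 + sqrt(5))*(-21) = 2919 - 21*sqrt(5)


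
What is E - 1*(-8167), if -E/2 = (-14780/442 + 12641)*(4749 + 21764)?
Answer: -147743001139/221 ≈ -6.6852e+8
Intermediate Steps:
E = -147744806046/221 (E = -2*(-14780/442 + 12641)*(4749 + 21764) = -2*(-14780*1/442 + 12641)*26513 = -2*(-7390/221 + 12641)*26513 = -5572542*26513/221 = -2*73872403023/221 = -147744806046/221 ≈ -6.6853e+8)
E - 1*(-8167) = -147744806046/221 - 1*(-8167) = -147744806046/221 + 8167 = -147743001139/221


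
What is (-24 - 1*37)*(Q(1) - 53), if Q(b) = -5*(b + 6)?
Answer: 5368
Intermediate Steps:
Q(b) = -30 - 5*b (Q(b) = -5*(6 + b) = -30 - 5*b)
(-24 - 1*37)*(Q(1) - 53) = (-24 - 1*37)*((-30 - 5*1) - 53) = (-24 - 37)*((-30 - 5) - 53) = -61*(-35 - 53) = -61*(-88) = 5368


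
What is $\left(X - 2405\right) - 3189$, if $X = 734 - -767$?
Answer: $-4093$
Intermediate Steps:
$X = 1501$ ($X = 734 + 767 = 1501$)
$\left(X - 2405\right) - 3189 = \left(1501 - 2405\right) - 3189 = -904 - 3189 = -4093$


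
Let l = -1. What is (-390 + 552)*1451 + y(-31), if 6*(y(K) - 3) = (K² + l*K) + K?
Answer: 1411351/6 ≈ 2.3523e+5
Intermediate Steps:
y(K) = 3 + K²/6 (y(K) = 3 + ((K² - K) + K)/6 = 3 + K²/6)
(-390 + 552)*1451 + y(-31) = (-390 + 552)*1451 + (3 + (⅙)*(-31)²) = 162*1451 + (3 + (⅙)*961) = 235062 + (3 + 961/6) = 235062 + 979/6 = 1411351/6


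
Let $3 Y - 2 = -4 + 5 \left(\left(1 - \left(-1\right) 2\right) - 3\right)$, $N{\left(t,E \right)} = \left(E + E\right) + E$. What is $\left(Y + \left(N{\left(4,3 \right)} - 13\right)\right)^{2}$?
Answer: $\frac{196}{9} \approx 21.778$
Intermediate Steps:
$N{\left(t,E \right)} = 3 E$ ($N{\left(t,E \right)} = 2 E + E = 3 E$)
$Y = - \frac{2}{3}$ ($Y = \frac{2}{3} + \frac{-4 + 5 \left(\left(1 - \left(-1\right) 2\right) - 3\right)}{3} = \frac{2}{3} + \frac{-4 + 5 \left(\left(1 - -2\right) - 3\right)}{3} = \frac{2}{3} + \frac{-4 + 5 \left(\left(1 + 2\right) - 3\right)}{3} = \frac{2}{3} + \frac{-4 + 5 \left(3 - 3\right)}{3} = \frac{2}{3} + \frac{-4 + 5 \cdot 0}{3} = \frac{2}{3} + \frac{-4 + 0}{3} = \frac{2}{3} + \frac{1}{3} \left(-4\right) = \frac{2}{3} - \frac{4}{3} = - \frac{2}{3} \approx -0.66667$)
$\left(Y + \left(N{\left(4,3 \right)} - 13\right)\right)^{2} = \left(- \frac{2}{3} + \left(3 \cdot 3 - 13\right)\right)^{2} = \left(- \frac{2}{3} + \left(9 - 13\right)\right)^{2} = \left(- \frac{2}{3} - 4\right)^{2} = \left(- \frac{14}{3}\right)^{2} = \frac{196}{9}$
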